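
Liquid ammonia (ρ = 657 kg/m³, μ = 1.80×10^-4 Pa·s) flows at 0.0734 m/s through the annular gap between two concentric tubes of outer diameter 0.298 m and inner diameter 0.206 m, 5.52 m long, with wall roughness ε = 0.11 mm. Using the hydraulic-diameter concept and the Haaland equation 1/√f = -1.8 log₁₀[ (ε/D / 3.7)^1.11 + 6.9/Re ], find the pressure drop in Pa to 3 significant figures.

Hydraulic diameter D_h = 4A/P = D_o - D_i = 0.298 - 0.206 = 0.092 m.
Re = ρVD_h/μ = 657·0.0734·0.092/0.00018 = 2.465e+04.
ε/D_h = 0.00011/0.092 = 0.0012; Haaland gives 1/√f = -1.8 log₁₀[0.000133+0.00028] = 6.09, so f = 0.02696.
ΔP = f(L/D_h)(ρV²/2) = 0.02696·5.52/0.092·1.77 = 2.863 Pa.

ΔP ≈ 2.86 Pa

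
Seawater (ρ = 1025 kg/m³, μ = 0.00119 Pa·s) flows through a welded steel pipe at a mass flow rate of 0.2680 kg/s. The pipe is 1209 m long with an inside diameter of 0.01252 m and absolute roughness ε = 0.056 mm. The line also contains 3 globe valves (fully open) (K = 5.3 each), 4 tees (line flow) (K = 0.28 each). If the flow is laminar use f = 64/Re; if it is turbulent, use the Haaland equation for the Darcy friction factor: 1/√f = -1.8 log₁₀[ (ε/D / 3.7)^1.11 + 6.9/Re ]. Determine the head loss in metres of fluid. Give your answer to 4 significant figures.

A = πD²/4 = π(0.01252)²/4 = 0.0001231 m²; mean velocity V = ṁ/(ρA) = 0.268/(1025 · 0.0001231) = 2.124 m/s.
Reynolds number Re = ρVD/μ = 1025 · 2.124 · 0.01252 / 0.00119 = 2.29e+04.
Re > 4000 → turbulent. Relative roughness ε/D = 5.6e-05/0.01252 = 0.00447. Haaland: 1/√f = -1.8 log₁₀[(0.00447/3.7)^1.11 + 6.9/2.29e+04] = -1.8 log₁₀[0.000577 + 0.000301] = 5.501, so f = 0.03304.
Total minor-loss coefficient ΣK = 3·5.3 + 4·0.28 = 17.
ΔP = [f·L/D + ΣK]·(ρV²/2) = [0.03304·1209/0.01252 + 17]·(1025·2.124²/2) = [3191 + 17]·2312 = 7.416e+06 Pa.
Head loss h_f = ΔP/(ρg) = 7.416e+06/(1025·9.81) = 737.5 m.

h_f ≈ 737.5 m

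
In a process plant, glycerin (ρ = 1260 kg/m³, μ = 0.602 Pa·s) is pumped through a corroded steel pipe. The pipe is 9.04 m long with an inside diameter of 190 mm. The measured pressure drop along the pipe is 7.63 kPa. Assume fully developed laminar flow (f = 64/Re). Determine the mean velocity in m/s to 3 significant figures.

V ≈ 1.58 m/s

For laminar flow, f = 64/Re with Re = ρVD/μ, so Darcy-Weisbach reduces to ΔP = 32μLV/D². Solving for V: V = ΔP·D²/(32μL) = 7630·(0.19)²/(32·0.602·9.04) = 1.582 m/s.
Check: Re = ρVD/μ = 1260·1.582·0.19/0.602 = 629 < 2300, so the laminar assumption holds.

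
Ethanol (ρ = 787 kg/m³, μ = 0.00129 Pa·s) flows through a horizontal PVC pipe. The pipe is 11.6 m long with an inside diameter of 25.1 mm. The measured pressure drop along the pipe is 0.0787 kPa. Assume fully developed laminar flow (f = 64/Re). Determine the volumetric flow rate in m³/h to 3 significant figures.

For laminar flow, f = 64/Re with Re = ρVD/μ, so Darcy-Weisbach reduces to ΔP = 32μLV/D². Solving for V: V = ΔP·D²/(32μL) = 78.7·(0.0251)²/(32·0.00129·11.6) = 0.1035 m/s.
Check: Re = ρVD/μ = 787·0.1035·0.0251/0.00129 = 1586 < 2300, so the laminar assumption holds.
Q = V·A = 0.1035·(π/4·0.0251²) = 5.123e-05 m³/s = 0.184 m³/h.

Q ≈ 0.184 m³/h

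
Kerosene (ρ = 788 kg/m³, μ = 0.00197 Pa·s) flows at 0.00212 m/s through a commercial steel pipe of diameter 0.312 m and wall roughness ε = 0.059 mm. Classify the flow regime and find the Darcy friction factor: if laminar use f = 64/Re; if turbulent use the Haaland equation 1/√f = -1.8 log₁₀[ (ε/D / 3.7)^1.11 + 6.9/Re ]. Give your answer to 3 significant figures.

Re = ρVD/μ = 788·0.00212·0.312/0.00197 = 264.6.
Re < 2300 → laminar, so f = 64/Re = 0.2419 (roughness is irrelevant in laminar flow).

f ≈ 0.242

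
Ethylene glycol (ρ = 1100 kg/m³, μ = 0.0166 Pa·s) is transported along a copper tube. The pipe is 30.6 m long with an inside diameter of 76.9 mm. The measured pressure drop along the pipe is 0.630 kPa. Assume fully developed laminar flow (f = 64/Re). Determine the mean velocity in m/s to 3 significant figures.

V ≈ 0.229 m/s

For laminar flow, f = 64/Re with Re = ρVD/μ, so Darcy-Weisbach reduces to ΔP = 32μLV/D². Solving for V: V = ΔP·D²/(32μL) = 630·(0.0769)²/(32·0.0166·30.6) = 0.2292 m/s.
Check: Re = ρVD/μ = 1100·0.2292·0.0769/0.0166 = 1168 < 2300, so the laminar assumption holds.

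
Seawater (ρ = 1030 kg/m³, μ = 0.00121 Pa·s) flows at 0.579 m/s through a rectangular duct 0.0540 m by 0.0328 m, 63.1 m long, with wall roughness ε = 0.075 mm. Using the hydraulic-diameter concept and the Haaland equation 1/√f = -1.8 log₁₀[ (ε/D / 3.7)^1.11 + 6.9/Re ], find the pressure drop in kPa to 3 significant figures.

Hydraulic diameter D_h = 4A/P = 4·(0.054·0.0328)/(2·(0.054+0.0328)) = 0.007085/0.1736 = 0.04081 m.
Re = ρVD_h/μ = 1030·0.579·0.04081/0.00121 = 2.011e+04.
ε/D_h = 7.5e-05/0.04081 = 0.00184; Haaland gives 1/√f = -1.8 log₁₀[0.000215+0.000343] = 5.856, so f = 0.02916.
ΔP = f(L/D_h)(ρV²/2) = 0.02916·63.1/0.04081·172.6 = 7785 Pa.
ΔP = 7.78 kPa.

ΔP ≈ 7.78 kPa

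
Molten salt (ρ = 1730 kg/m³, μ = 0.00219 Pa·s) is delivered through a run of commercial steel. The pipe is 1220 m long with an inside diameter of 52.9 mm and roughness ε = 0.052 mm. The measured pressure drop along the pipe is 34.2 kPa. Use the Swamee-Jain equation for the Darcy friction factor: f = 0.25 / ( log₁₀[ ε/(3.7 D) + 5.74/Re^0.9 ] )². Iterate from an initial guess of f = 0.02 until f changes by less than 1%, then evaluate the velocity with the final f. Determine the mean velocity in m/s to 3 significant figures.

V ≈ 0.228 m/s

Rearranging Darcy-Weisbach: V = √(2·ΔP·D/(f·L·ρ)). With ε/D = 5.2e-05/0.0529 = 0.000983, iterate starting from f = 0.02:
  f = 0.02 → V = √(2·3.42e+04·0.0529/(0.02·1220·1730)) = 0.2928 m/s; Re = ρVD/μ = 1.223e+04; f → 0.03114
  f = 0.03114 → V = 0.2346 m/s; Re = 9804; f → 0.03279
  f = 0.03279 → V = 0.2286 m/s; Re = 9555; f → 0.033
Converged (Δf/f < 1%). With the final f = 0.033: V = √(2·3.42e+04·0.0529/(0.033·1220·1730)) = 0.2279 m/s.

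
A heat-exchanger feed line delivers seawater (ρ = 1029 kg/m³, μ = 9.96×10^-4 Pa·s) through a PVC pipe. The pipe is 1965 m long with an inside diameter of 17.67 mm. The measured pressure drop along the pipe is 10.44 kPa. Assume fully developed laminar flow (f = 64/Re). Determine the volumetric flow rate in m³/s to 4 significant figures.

Q ≈ 1.276×10^-5 m³/s

For laminar flow, f = 64/Re with Re = ρVD/μ, so Darcy-Weisbach reduces to ΔP = 32μLV/D². Solving for V: V = ΔP·D²/(32μL) = 1.044e+04·(0.01767)²/(32·0.000996·1965) = 0.05205 m/s.
Check: Re = ρVD/μ = 1029·0.05205·0.01767/0.000996 = 950.2 < 2300, so the laminar assumption holds.
Q = V·A = 0.05205·(π/4·0.01767²) = 1.276e-05 m³/s = 1.276×10^-5 m³/s.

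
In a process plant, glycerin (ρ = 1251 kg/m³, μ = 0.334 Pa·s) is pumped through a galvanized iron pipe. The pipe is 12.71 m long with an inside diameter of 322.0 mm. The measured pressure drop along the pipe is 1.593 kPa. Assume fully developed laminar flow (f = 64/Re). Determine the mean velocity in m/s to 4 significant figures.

For laminar flow, f = 64/Re with Re = ρVD/μ, so Darcy-Weisbach reduces to ΔP = 32μLV/D². Solving for V: V = ΔP·D²/(32μL) = 1593·(0.322)²/(32·0.334·12.71) = 1.216 m/s.
Check: Re = ρVD/μ = 1251·1.216·0.322/0.334 = 1466 < 2300, so the laminar assumption holds.

V ≈ 1.216 m/s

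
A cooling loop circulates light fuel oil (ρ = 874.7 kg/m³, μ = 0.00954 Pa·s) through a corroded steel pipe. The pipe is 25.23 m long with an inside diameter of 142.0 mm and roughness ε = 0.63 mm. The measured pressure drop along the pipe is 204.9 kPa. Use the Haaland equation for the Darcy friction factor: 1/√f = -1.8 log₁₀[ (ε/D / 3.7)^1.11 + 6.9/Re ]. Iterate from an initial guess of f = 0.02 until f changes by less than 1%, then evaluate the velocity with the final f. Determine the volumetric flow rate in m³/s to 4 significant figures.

Rearranging Darcy-Weisbach: V = √(2·ΔP·D/(f·L·ρ)). With ε/D = 0.00063/0.142 = 0.00444, iterate starting from f = 0.02:
  f = 0.02 → V = √(2·2.049e+05·0.142/(0.02·25.23·874.7)) = 11.48 m/s; Re = ρVD/μ = 1.495e+05; f → 0.02998
  f = 0.02998 → V = 9.379 m/s; Re = 1.221e+05; f → 0.03011
Converged (Δf/f < 1%). With the final f = 0.03011: V = √(2·2.049e+05·0.142/(0.03011·25.23·874.7)) = 9.358 m/s.
Q = V·A = 9.358·(π/4·0.142²) = 0.1482 m³/s = 0.1482 m³/s.

Q ≈ 0.1482 m³/s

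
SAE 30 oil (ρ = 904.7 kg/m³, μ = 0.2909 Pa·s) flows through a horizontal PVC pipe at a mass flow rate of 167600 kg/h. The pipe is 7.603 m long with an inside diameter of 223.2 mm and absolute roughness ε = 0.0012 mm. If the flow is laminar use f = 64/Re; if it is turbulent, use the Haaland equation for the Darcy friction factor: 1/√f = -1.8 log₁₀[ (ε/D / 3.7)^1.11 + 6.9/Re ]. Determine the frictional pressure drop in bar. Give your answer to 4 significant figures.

ΔP ≈ 0.01868 bar

ṁ = 167600 kg/h = 167600/3600 = 46.56 kg/s.
A = πD²/4 = π(0.2232)²/4 = 0.03913 m²; mean velocity V = ṁ/(ρA) = 46.56/(904.7 · 0.03913) = 1.315 m/s.
Reynolds number Re = ρVD/μ = 904.7 · 1.315 · 0.2232 / 0.291 = 912.9.
Re < 2300 → laminar flow, so f = 64/Re = 64/912.9 = 0.0701 (the turbulent correlation is not needed).
Darcy-Weisbach: ΔP = f(L/D)(ρV²/2) = 0.0701·(7.603/0.2232)·(904.7·1.315²/2) = 0.0701·34.06·782.4 = 1868 Pa.
ΔP = 1868 Pa = 0.01868 bar.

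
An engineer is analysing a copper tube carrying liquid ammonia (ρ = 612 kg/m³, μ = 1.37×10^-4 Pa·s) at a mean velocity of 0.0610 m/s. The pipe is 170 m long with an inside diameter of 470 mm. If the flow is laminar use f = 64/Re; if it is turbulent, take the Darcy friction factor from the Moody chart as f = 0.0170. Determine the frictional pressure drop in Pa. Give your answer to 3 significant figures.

ΔP ≈ 7.00 Pa

Reynolds number Re = ρVD/μ = 612 · 0.061 · 0.47 / 0.000137 = 1.281e+05.
Re > 4000 → turbulent; use the Moody-chart value f = 0.0170.
Darcy-Weisbach: ΔP = f(L/D)(ρV²/2) = 0.017·(170/0.47)·(612·0.061²/2) = 0.017·361.7·1.139 = 7.001 Pa.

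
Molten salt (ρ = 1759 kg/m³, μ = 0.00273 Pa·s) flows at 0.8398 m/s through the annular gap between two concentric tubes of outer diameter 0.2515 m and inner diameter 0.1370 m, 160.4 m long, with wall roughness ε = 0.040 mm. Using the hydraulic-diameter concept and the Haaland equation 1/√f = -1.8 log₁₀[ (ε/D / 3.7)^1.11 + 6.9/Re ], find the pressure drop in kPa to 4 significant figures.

ΔP ≈ 18.21 kPa

Hydraulic diameter D_h = 4A/P = D_o - D_i = 0.2515 - 0.137 = 0.1145 m.
Re = ρVD_h/μ = 1759·0.8398·0.1145/0.00273 = 6.196e+04.
ε/D_h = 4e-05/0.1145 = 0.000349; Haaland gives 1/√f = -1.8 log₁₀[3.41e-05+0.000111] = 6.907, so f = 0.02096.
ΔP = f(L/D_h)(ρV²/2) = 0.02096·160.4/0.1145·620.3 = 1.821e+04 Pa.
ΔP = 18.21 kPa.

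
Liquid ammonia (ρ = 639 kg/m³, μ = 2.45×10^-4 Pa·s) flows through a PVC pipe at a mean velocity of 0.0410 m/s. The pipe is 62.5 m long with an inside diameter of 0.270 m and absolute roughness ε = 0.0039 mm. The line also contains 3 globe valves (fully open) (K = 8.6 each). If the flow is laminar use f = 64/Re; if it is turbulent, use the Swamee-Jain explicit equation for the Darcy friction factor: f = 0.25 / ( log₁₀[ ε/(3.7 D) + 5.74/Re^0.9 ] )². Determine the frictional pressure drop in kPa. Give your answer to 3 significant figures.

ΔP ≈ 0.0168 kPa

Reynolds number Re = ρVD/μ = 639 · 0.041 · 0.27 / 0.000245 = 2.887e+04.
Re > 4000 → turbulent. Relative roughness ε/D = 3.9e-06/0.27 = 1.44e-05. Swamee-Jain: f = 0.25/(log₁₀[1.44e-05/3.7 + 5.74/2.887e+04^0.9])² = 0.25/(log₁₀[3.9e-06 + 0.000555])² = 0.25/(-3.252)² = 0.02363.
Total minor-loss coefficient ΣK = 3·8.6 = 25.8.
ΔP = [f·L/D + ΣK]·(ρV²/2) = [0.02363·62.5/0.27 + 25.8]·(639·0.041²/2) = [5.471 + 25.8]·0.5371 = 16.79 Pa.
ΔP = 16.79 Pa = 0.0168 kPa.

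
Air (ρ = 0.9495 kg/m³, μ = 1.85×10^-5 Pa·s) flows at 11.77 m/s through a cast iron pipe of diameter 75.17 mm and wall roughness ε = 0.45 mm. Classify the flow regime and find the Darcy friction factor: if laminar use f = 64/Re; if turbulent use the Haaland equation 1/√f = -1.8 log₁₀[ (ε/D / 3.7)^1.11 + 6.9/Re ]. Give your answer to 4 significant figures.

Re = ρVD/μ = 0.9495·11.77·0.07517/1.85e-05 = 4.541e+04.
Re > 4000 → turbulent. ε/D = 0.00045/0.07517 = 0.00599; Haaland: 1/√f = -1.8 log₁₀[0.000798 + 0.000152] = 5.44, so f = 0.03379.

f ≈ 0.03379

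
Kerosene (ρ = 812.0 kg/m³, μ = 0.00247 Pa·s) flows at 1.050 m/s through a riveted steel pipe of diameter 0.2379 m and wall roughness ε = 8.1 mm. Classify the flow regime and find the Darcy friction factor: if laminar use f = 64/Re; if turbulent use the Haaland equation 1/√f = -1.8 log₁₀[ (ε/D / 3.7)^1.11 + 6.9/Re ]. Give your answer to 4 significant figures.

f ≈ 0.06078

Re = ρVD/μ = 812·1.05·0.2379/0.00247 = 8.212e+04.
Re > 4000 → turbulent. ε/D = 0.0081/0.2379 = 0.034; Haaland: 1/√f = -1.8 log₁₀[0.00549 + 8.4e-05] = 4.056, so f = 0.06078.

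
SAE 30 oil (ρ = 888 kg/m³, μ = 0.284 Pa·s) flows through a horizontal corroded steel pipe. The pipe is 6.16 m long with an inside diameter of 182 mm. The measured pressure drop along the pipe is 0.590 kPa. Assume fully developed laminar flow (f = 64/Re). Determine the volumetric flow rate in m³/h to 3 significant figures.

Q ≈ 32.7 m³/h

For laminar flow, f = 64/Re with Re = ρVD/μ, so Darcy-Weisbach reduces to ΔP = 32μLV/D². Solving for V: V = ΔP·D²/(32μL) = 590·(0.182)²/(32·0.284·6.16) = 0.3491 m/s.
Check: Re = ρVD/μ = 888·0.3491·0.182/0.284 = 198.7 < 2300, so the laminar assumption holds.
Q = V·A = 0.3491·(π/4·0.182²) = 0.009082 m³/s = 32.7 m³/h.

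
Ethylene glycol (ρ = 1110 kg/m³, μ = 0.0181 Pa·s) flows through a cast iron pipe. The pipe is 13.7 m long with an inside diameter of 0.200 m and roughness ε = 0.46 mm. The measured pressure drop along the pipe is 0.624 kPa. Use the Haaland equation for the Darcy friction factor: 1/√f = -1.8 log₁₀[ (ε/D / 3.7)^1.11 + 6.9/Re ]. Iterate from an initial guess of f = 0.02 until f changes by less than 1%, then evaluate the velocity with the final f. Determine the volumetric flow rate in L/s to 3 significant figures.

Q ≈ 21.4 L/s

Rearranging Darcy-Weisbach: V = √(2·ΔP·D/(f·L·ρ)). With ε/D = 0.00046/0.2 = 0.0023, iterate starting from f = 0.02:
  f = 0.02 → V = √(2·624·0.2/(0.02·13.7·1110)) = 0.9059 m/s; Re = ρVD/μ = 1.111e+04; f → 0.03324
  f = 0.03324 → V = 0.7027 m/s; Re = 8619; f → 0.03504
  f = 0.03504 → V = 0.6844 m/s; Re = 8395; f → 0.03524
Converged (Δf/f < 1%). With the final f = 0.03524: V = √(2·624·0.2/(0.03524·13.7·1110)) = 0.6825 m/s.
Q = V·A = 0.6825·(π/4·0.2²) = 0.02144 m³/s = 21.4 L/s.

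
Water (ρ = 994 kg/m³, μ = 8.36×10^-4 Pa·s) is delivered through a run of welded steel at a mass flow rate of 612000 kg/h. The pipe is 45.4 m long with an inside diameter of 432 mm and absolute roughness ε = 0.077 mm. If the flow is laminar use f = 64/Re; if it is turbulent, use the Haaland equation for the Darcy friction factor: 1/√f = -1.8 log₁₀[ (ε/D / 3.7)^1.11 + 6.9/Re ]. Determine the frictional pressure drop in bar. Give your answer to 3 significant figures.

ΔP ≈ 0.0106 bar

ṁ = 612000 kg/h = 612000/3600 = 170 kg/s.
A = πD²/4 = π(0.432)²/4 = 0.1466 m²; mean velocity V = ṁ/(ρA) = 170/(994 · 0.1466) = 1.167 m/s.
Reynolds number Re = ρVD/μ = 994 · 1.167 · 0.432 / 0.000836 = 5.993e+05.
Re > 4000 → turbulent. Relative roughness ε/D = 7.7e-05/0.432 = 0.000178. Haaland: 1/√f = -1.8 log₁₀[(0.000178/3.7)^1.11 + 6.9/5.993e+05] = -1.8 log₁₀[1.61e-05 + 1.15e-05] = 8.205, so f = 0.01485.
Darcy-Weisbach: ΔP = f(L/D)(ρV²/2) = 0.01485·(45.4/0.432)·(994·1.167²/2) = 0.01485·105.1·676.7 = 1056 Pa.
ΔP = 1056 Pa = 0.0106 bar.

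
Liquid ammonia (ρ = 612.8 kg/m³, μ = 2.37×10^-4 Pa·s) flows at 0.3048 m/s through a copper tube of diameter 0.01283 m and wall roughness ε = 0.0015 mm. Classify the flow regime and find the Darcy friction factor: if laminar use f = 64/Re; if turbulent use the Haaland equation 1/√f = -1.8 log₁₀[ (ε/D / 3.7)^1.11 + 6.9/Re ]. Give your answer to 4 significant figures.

Re = ρVD/μ = 612.8·0.3048·0.01283/0.000237 = 1.011e+04.
Re > 4000 → turbulent. ε/D = 1.5e-06/0.01283 = 0.000117; Haaland: 1/√f = -1.8 log₁₀[1.01e-05 + 0.000682] = 5.687, so f = 0.03092.

f ≈ 0.03092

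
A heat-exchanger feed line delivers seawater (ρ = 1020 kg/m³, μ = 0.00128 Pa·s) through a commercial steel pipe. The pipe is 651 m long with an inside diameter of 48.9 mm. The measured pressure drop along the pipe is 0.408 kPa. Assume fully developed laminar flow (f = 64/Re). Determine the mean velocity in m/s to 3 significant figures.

V ≈ 0.0366 m/s

For laminar flow, f = 64/Re with Re = ρVD/μ, so Darcy-Weisbach reduces to ΔP = 32μLV/D². Solving for V: V = ΔP·D²/(32μL) = 408·(0.0489)²/(32·0.00128·651) = 0.03659 m/s.
Check: Re = ρVD/μ = 1020·0.03659·0.0489/0.00128 = 1426 < 2300, so the laminar assumption holds.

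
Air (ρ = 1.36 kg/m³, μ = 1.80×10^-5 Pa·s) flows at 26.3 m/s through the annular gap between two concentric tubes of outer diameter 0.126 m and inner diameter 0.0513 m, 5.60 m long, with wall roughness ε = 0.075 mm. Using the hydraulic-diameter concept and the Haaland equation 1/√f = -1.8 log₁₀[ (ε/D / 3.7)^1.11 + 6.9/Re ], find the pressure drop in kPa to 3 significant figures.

Hydraulic diameter D_h = 4A/P = D_o - D_i = 0.126 - 0.0513 = 0.0747 m.
Re = ρVD_h/μ = 1.36·26.3·0.0747/1.8e-05 = 1.484e+05.
ε/D_h = 7.5e-05/0.0747 = 0.001; Haaland gives 1/√f = -1.8 log₁₀[0.00011+4.65e-05] = 6.85, so f = 0.02131.
ΔP = f(L/D_h)(ρV²/2) = 0.02131·5.6/0.0747·470.3 = 751.4 Pa.
ΔP = 0.751 kPa.

ΔP ≈ 0.751 kPa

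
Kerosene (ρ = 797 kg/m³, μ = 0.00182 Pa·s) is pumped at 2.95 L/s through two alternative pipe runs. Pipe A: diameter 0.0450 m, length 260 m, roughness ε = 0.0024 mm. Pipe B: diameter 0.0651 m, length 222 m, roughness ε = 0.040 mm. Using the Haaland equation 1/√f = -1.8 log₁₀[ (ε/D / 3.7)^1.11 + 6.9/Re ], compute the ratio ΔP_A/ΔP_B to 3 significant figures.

ΔP_A/ΔP_B ≈ 6.49

Pipe A: V = Q/A = 0.00295/0.00159 = 1.855 m/s; Re = 3.655e+04; ε/D = 5.33e-05; Haaland → f = 0.02237; ΔP_A = f(L/D)(ρV²/2) = 1.772e+05 Pa.
Pipe B: V = Q/A = 0.00295/0.003329 = 0.8863 m/s; Re = 2.527e+04; ε/D = 0.000614; Haaland → f = 0.02559; ΔP_B = f(L/D)(ρV²/2) = 2.732e+04 Pa.
ΔP_A/ΔP_B = 1.772e+05/2.732e+04 = 6.49.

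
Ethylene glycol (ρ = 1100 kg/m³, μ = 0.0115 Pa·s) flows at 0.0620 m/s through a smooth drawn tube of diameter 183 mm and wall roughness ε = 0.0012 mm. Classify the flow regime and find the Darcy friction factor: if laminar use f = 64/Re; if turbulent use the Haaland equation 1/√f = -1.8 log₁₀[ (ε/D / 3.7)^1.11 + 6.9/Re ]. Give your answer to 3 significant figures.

f ≈ 0.0590

Re = ρVD/μ = 1100·0.062·0.183/0.0115 = 1085.
Re < 2300 → laminar, so f = 64/Re = 0.05897 (roughness is irrelevant in laminar flow).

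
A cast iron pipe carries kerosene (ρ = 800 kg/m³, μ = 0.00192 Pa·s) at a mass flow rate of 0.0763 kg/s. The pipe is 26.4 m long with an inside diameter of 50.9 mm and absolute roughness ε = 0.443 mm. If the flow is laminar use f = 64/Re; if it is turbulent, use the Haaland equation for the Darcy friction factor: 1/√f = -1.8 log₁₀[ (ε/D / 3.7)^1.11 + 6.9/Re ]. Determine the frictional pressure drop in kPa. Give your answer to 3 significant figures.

ΔP ≈ 0.0293 kPa

A = πD²/4 = π(0.0509)²/4 = 0.002035 m²; mean velocity V = ṁ/(ρA) = 0.0763/(800 · 0.002035) = 0.04687 m/s.
Reynolds number Re = ρVD/μ = 800 · 0.04687 · 0.0509 / 0.00192 = 994.1.
Re < 2300 → laminar flow, so f = 64/Re = 64/994.1 = 0.06438 (the turbulent correlation is not needed).
Darcy-Weisbach: ΔP = f(L/D)(ρV²/2) = 0.06438·(26.4/0.0509)·(800·0.04687²/2) = 0.06438·518.7·0.8788 = 29.34 Pa.
ΔP = 29.34 Pa = 0.0293 kPa.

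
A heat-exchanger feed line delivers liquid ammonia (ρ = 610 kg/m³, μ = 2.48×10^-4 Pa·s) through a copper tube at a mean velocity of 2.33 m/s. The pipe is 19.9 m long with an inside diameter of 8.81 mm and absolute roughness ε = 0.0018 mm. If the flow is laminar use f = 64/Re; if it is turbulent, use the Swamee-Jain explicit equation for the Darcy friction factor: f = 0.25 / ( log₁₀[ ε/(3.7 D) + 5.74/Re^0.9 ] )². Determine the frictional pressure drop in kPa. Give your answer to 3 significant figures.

Reynolds number Re = ρVD/μ = 610 · 2.33 · 0.00881 / 0.000248 = 5.049e+04.
Re > 4000 → turbulent. Relative roughness ε/D = 1.8e-06/0.00881 = 0.000204. Swamee-Jain: f = 0.25/(log₁₀[0.000204/3.7 + 5.74/5.049e+04^0.9])² = 0.25/(log₁₀[5.52e-05 + 0.000336])² = 0.25/(-3.408)² = 0.02153.
Darcy-Weisbach: ΔP = f(L/D)(ρV²/2) = 0.02153·(19.9/0.00881)·(610·2.33²/2) = 0.02153·2259·1656 = 8.051e+04 Pa.
ΔP = 8.051e+04 Pa = 80.5 kPa.

ΔP ≈ 80.5 kPa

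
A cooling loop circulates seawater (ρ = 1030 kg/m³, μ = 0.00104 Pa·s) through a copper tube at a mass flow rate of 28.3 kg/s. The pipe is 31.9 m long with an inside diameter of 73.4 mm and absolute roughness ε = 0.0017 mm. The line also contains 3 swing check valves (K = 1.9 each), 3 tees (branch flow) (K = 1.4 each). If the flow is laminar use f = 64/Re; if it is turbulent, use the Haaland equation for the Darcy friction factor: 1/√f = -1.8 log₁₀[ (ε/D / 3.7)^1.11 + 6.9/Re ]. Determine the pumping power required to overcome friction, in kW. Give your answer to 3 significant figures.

A = πD²/4 = π(0.0734)²/4 = 0.004231 m²; mean velocity V = ṁ/(ρA) = 28.3/(1030 · 0.004231) = 6.493 m/s.
Reynolds number Re = ρVD/μ = 1030 · 6.493 · 0.0734 / 0.00104 = 4.72e+05.
Re > 4000 → turbulent. Relative roughness ε/D = 1.7e-06/0.0734 = 2.32e-05. Haaland: 1/√f = -1.8 log₁₀[(2.32e-05/3.7)^1.11 + 6.9/4.72e+05] = -1.8 log₁₀[1.68e-06 + 1.46e-05] = 8.618, so f = 0.01346.
Total minor-loss coefficient ΣK = 3·1.9 + 3·1.4 = 9.9.
ΔP = [f·L/D + ΣK]·(ρV²/2) = [0.01346·31.9/0.0734 + 9.9]·(1030·6.493²/2) = [5.851 + 9.9]·2.171e+04 = 3.42e+05 Pa.
Q = ṁ/ρ = 28.3/1030 = 0.02748 m³/s.
Pumping power P = QΔP = 0.02748·3.42e+05 = 9397 W = 9.40 kW.

P ≈ 9.40 kW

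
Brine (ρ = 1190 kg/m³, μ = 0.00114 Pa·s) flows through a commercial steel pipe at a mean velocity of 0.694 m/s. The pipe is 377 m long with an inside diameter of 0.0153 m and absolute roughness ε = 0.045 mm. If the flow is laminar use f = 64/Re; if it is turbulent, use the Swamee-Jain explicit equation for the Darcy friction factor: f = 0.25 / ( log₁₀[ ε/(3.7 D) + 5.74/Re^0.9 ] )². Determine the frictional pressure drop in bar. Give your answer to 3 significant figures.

Reynolds number Re = ρVD/μ = 1190 · 0.694 · 0.0153 / 0.00114 = 1.108e+04.
Re > 4000 → turbulent. Relative roughness ε/D = 4.5e-05/0.0153 = 0.00294. Swamee-Jain: f = 0.25/(log₁₀[0.00294/3.7 + 5.74/1.108e+04^0.9])² = 0.25/(log₁₀[0.000795 + 0.00131])² = 0.25/(-2.676)² = 0.03491.
Darcy-Weisbach: ΔP = f(L/D)(ρV²/2) = 0.03491·(377/0.0153)·(1190·0.694²/2) = 0.03491·2.464e+04·286.6 = 2.465e+05 Pa.
ΔP = 2.465e+05 Pa = 2.47 bar.

ΔP ≈ 2.47 bar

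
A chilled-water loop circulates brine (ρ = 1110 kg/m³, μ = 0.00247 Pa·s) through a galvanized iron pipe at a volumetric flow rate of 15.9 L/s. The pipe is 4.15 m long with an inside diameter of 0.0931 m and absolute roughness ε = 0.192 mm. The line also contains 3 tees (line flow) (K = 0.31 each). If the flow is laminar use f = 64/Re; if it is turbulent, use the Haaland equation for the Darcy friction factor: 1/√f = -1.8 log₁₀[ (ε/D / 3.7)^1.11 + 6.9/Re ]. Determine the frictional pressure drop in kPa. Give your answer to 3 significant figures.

ΔP ≈ 6.21 kPa

Q = 15.9 L/s = 15.9/1000 = 0.0159 m³/s.
Cross-sectional area A = πD²/4 = π(0.0931)²/4 = 0.006808 m²; mean velocity V = Q/A = 0.0159/0.006808 = 2.336 m/s.
Reynolds number Re = ρVD/μ = 1110 · 2.336 · 0.0931 / 0.00247 = 9.772e+04.
Re > 4000 → turbulent. Relative roughness ε/D = 0.000192/0.0931 = 0.00206. Haaland: 1/√f = -1.8 log₁₀[(0.00206/3.7)^1.11 + 6.9/9.772e+04] = -1.8 log₁₀[0.000244 + 7.06e-05] = 6.303, so f = 0.02517.
Total minor-loss coefficient ΣK = 3·0.31 = 0.93.
ΔP = [f·L/D + ΣK]·(ρV²/2) = [0.02517·4.15/0.0931 + 0.93]·(1110·2.336²/2) = [1.122 + 0.93]·3028 = 6213 Pa.
ΔP = 6213 Pa = 6.21 kPa.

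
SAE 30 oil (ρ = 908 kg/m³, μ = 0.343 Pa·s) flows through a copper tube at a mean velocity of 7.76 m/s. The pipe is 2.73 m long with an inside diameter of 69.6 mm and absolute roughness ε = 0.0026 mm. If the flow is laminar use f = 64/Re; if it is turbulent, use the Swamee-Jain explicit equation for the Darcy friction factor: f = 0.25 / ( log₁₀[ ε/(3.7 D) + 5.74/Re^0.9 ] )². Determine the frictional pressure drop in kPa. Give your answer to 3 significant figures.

ΔP ≈ 48.0 kPa

Reynolds number Re = ρVD/μ = 908 · 7.76 · 0.0696 / 0.343 = 1430.
Re < 2300 → laminar flow, so f = 64/Re = 64/1430 = 0.04476 (the turbulent correlation is not needed).
Darcy-Weisbach: ΔP = f(L/D)(ρV²/2) = 0.04476·(2.73/0.0696)·(908·7.76²/2) = 0.04476·39.22·2.734e+04 = 4.8e+04 Pa.
ΔP = 4.8e+04 Pa = 48.0 kPa.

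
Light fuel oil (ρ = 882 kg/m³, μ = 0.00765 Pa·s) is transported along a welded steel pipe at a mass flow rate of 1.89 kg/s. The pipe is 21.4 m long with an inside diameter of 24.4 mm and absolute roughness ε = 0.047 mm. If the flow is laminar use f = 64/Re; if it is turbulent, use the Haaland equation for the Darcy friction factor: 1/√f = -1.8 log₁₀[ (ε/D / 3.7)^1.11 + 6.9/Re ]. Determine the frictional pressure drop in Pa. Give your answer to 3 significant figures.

A = πD²/4 = π(0.0244)²/4 = 0.0004676 m²; mean velocity V = ṁ/(ρA) = 1.89/(882 · 0.0004676) = 4.583 m/s.
Reynolds number Re = ρVD/μ = 882 · 4.583 · 0.0244 / 0.00765 = 1.289e+04.
Re > 4000 → turbulent. Relative roughness ε/D = 4.7e-05/0.0244 = 0.00193. Haaland: 1/√f = -1.8 log₁₀[(0.00193/3.7)^1.11 + 6.9/1.289e+04] = -1.8 log₁₀[0.000227 + 0.000535] = 5.613, so f = 0.03174.
Darcy-Weisbach: ΔP = f(L/D)(ρV²/2) = 0.03174·(21.4/0.0244)·(882·4.583²/2) = 0.03174·877·9262 = 2.579e+05 Pa.

ΔP ≈ 258000 Pa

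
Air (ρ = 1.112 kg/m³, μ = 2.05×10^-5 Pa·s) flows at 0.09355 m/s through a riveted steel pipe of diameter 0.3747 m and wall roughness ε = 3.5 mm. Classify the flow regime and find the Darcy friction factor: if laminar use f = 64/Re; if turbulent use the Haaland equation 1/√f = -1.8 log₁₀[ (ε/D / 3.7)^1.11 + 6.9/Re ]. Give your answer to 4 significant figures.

Re = ρVD/μ = 1.112·0.09355·0.3747/2.05e-05 = 1901.
Re < 2300 → laminar, so f = 64/Re = 0.03366 (roughness is irrelevant in laminar flow).

f ≈ 0.03366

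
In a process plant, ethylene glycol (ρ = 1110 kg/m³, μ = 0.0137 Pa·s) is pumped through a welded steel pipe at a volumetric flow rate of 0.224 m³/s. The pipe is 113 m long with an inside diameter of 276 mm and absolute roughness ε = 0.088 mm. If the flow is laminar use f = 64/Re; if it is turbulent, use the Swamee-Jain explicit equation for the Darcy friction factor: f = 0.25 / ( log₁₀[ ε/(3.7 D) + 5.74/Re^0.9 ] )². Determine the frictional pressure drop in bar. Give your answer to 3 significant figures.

Cross-sectional area A = πD²/4 = π(0.276)²/4 = 0.05983 m²; mean velocity V = Q/A = 0.224/0.05983 = 3.744 m/s.
Reynolds number Re = ρVD/μ = 1110 · 3.744 · 0.276 / 0.0137 = 8.372e+04.
Re > 4000 → turbulent. Relative roughness ε/D = 8.8e-05/0.276 = 0.000319. Swamee-Jain: f = 0.25/(log₁₀[0.000319/3.7 + 5.74/8.372e+04^0.9])² = 0.25/(log₁₀[8.62e-05 + 0.000213])² = 0.25/(-3.524)² = 0.02013.
Darcy-Weisbach: ΔP = f(L/D)(ρV²/2) = 0.02013·(113/0.276)·(1110·3.744²/2) = 0.02013·409.4·7780 = 6.412e+04 Pa.
ΔP = 6.412e+04 Pa = 0.641 bar.

ΔP ≈ 0.641 bar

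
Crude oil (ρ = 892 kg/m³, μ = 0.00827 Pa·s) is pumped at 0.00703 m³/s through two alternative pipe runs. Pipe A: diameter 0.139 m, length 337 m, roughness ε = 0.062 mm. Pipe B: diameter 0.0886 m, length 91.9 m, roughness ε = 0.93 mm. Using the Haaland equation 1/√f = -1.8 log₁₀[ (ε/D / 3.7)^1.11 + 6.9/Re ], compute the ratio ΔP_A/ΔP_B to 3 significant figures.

Pipe A: V = Q/A = 0.00703/0.01517 = 0.4633 m/s; Re = 6946; ε/D = 0.000446; Haaland → f = 0.03467; ΔP_A = f(L/D)(ρV²/2) = 8045 Pa.
Pipe B: V = Q/A = 0.00703/0.006165 = 1.14 m/s; Re = 1.09e+04; ε/D = 0.0105; Haaland → f = 0.04319; ΔP_B = f(L/D)(ρV²/2) = 2.597e+04 Pa.
ΔP_A/ΔP_B = 8045/2.597e+04 = 0.310.

ΔP_A/ΔP_B ≈ 0.310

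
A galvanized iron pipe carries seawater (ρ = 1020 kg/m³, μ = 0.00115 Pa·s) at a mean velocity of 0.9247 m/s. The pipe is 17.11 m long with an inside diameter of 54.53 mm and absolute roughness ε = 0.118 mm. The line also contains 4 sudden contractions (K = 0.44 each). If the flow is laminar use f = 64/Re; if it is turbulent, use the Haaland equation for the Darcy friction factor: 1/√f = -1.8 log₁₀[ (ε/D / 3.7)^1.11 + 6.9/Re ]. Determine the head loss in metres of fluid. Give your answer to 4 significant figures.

h_f ≈ 0.4451 m

Reynolds number Re = ρVD/μ = 1020 · 0.9247 · 0.05453 / 0.00115 = 4.472e+04.
Re > 4000 → turbulent. Relative roughness ε/D = 0.000118/0.05453 = 0.00216. Haaland: 1/√f = -1.8 log₁₀[(0.00216/3.7)^1.11 + 6.9/4.472e+04] = -1.8 log₁₀[0.000258 + 0.000154] = 6.093, so f = 0.02694.
Total minor-loss coefficient ΣK = 4·0.44 = 1.76.
ΔP = [f·L/D + ΣK]·(ρV²/2) = [0.02694·17.11/0.05453 + 1.76]·(1020·0.9247²/2) = [8.452 + 1.76]·436.1 = 4453 Pa.
Head loss h_f = ΔP/(ρg) = 4453/(1020·9.81) = 0.4451 m.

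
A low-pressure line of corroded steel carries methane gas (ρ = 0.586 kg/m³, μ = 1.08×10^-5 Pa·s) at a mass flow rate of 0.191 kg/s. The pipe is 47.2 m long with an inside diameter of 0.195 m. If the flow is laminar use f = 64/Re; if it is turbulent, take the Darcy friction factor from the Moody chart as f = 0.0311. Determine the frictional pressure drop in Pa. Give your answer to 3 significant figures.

ΔP ≈ 263 Pa

A = πD²/4 = π(0.195)²/4 = 0.02986 m²; mean velocity V = ṁ/(ρA) = 0.191/(0.586 · 0.02986) = 10.91 m/s.
Reynolds number Re = ρVD/μ = 0.586 · 10.91 · 0.195 / 1.08e-05 = 1.155e+05.
Re > 4000 → turbulent; use the Moody-chart value f = 0.0311.
Darcy-Weisbach: ΔP = f(L/D)(ρV²/2) = 0.0311·(47.2/0.195)·(0.586·10.91²/2) = 0.0311·242.1·34.9 = 262.7 Pa.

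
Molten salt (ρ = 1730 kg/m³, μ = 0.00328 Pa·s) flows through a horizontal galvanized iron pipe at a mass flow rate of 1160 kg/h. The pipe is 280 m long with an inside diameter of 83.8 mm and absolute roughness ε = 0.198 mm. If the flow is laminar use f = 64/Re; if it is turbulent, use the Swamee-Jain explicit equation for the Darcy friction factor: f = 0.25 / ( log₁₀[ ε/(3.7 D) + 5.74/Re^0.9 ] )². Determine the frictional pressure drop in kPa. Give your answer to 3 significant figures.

ΔP ≈ 0.141 kPa

ṁ = 1160 kg/h = 1160/3600 = 0.3222 kg/s.
A = πD²/4 = π(0.0838)²/4 = 0.005515 m²; mean velocity V = ṁ/(ρA) = 0.3222/(1730 · 0.005515) = 0.03377 m/s.
Reynolds number Re = ρVD/μ = 1730 · 0.03377 · 0.0838 / 0.00328 = 1493.
Re < 2300 → laminar flow, so f = 64/Re = 64/1493 = 0.04288 (the turbulent correlation is not needed).
Darcy-Weisbach: ΔP = f(L/D)(ρV²/2) = 0.04288·(280/0.0838)·(1730·0.03377²/2) = 0.04288·3341·0.9865 = 141.3 Pa.
ΔP = 141.3 Pa = 0.141 kPa.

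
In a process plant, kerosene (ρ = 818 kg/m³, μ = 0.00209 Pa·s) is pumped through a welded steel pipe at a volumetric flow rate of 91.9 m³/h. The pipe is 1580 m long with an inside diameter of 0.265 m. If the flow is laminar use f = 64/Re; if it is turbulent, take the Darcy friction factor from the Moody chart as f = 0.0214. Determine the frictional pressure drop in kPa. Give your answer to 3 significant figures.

ΔP ≈ 11.2 kPa

Q = 91.9 m³/h = 91.9/3600 = 0.02553 m³/s.
Cross-sectional area A = πD²/4 = π(0.265)²/4 = 0.05515 m²; mean velocity V = Q/A = 0.02553/0.05515 = 0.4628 m/s.
Reynolds number Re = ρVD/μ = 818 · 0.4628 · 0.265 / 0.00209 = 4.8e+04.
Re > 4000 → turbulent; use the Moody-chart value f = 0.0214.
Darcy-Weisbach: ΔP = f(L/D)(ρV²/2) = 0.0214·(1580/0.265)·(818·0.4628²/2) = 0.0214·5962·87.62 = 1.118e+04 Pa.
ΔP = 1.118e+04 Pa = 11.2 kPa.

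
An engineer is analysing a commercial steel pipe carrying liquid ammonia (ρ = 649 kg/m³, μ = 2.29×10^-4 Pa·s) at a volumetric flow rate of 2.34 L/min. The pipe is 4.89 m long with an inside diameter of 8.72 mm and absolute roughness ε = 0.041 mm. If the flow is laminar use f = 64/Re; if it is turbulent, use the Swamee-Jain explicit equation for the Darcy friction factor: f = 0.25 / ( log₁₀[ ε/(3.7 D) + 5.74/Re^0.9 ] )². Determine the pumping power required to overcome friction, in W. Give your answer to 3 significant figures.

P ≈ 0.107 W

Q = 2.34 L/min = 2.34/60000 = 3.9e-05 m³/s.
Cross-sectional area A = πD²/4 = π(0.00872)²/4 = 5.972e-05 m²; mean velocity V = Q/A = 3.9e-05/5.972e-05 = 0.653 m/s.
Reynolds number Re = ρVD/μ = 649 · 0.653 · 0.00872 / 0.000229 = 1.614e+04.
Re > 4000 → turbulent. Relative roughness ε/D = 4.1e-05/0.00872 = 0.0047. Swamee-Jain: f = 0.25/(log₁₀[0.0047/3.7 + 5.74/1.614e+04^0.9])² = 0.25/(log₁₀[0.00127 + 0.000937])² = 0.25/(-2.656)² = 0.03544.
Darcy-Weisbach: ΔP = f(L/D)(ρV²/2) = 0.03544·(4.89/0.00872)·(649·0.653²/2) = 0.03544·560.8·138.4 = 2750 Pa.
Pumping power P = QΔP = 3.9e-05·2750 = 0.1073 W = 0.107 W.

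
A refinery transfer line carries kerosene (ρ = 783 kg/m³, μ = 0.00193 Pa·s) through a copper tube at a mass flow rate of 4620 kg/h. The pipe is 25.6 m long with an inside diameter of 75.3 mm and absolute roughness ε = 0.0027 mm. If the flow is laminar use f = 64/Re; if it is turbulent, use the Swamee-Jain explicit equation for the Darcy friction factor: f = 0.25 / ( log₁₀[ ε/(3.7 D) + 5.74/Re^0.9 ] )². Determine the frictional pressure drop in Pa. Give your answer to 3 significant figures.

ṁ = 4620 kg/h = 4620/3600 = 1.283 kg/s.
A = πD²/4 = π(0.0753)²/4 = 0.004453 m²; mean velocity V = ṁ/(ρA) = 1.283/(783 · 0.004453) = 0.368 m/s.
Reynolds number Re = ρVD/μ = 783 · 0.368 · 0.0753 / 0.00193 = 1.124e+04.
Re > 4000 → turbulent. Relative roughness ε/D = 2.7e-06/0.0753 = 3.59e-05. Swamee-Jain: f = 0.25/(log₁₀[3.59e-05/3.7 + 5.74/1.124e+04^0.9])² = 0.25/(log₁₀[9.69e-06 + 0.0013])² = 0.25/(-2.884)² = 0.03006.
Darcy-Weisbach: ΔP = f(L/D)(ρV²/2) = 0.03006·(25.6/0.0753)·(783·0.368²/2) = 0.03006·340·53.03 = 542 Pa.

ΔP ≈ 542 Pa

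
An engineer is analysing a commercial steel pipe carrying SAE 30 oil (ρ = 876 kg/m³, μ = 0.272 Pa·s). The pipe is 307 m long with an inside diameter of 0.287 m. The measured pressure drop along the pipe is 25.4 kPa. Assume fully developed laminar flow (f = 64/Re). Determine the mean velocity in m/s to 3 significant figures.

For laminar flow, f = 64/Re with Re = ρVD/μ, so Darcy-Weisbach reduces to ΔP = 32μLV/D². Solving for V: V = ΔP·D²/(32μL) = 2.54e+04·(0.287)²/(32·0.272·307) = 0.783 m/s.
Check: Re = ρVD/μ = 876·0.783·0.287/0.272 = 723.7 < 2300, so the laminar assumption holds.

V ≈ 0.783 m/s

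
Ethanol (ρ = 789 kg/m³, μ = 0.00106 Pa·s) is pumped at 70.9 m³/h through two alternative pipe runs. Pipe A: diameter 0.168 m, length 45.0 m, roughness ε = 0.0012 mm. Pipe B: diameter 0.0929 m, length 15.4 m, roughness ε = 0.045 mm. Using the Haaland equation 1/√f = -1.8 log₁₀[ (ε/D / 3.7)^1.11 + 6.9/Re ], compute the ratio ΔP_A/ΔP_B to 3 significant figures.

Pipe A: V = Q/A = 0.01969/0.02217 = 0.8885 m/s; Re = 1.111e+05; ε/D = 7.14e-06; Haaland → f = 0.01747; ΔP_A = f(L/D)(ρV²/2) = 1457 Pa.
Pipe B: V = Q/A = 0.01969/0.006778 = 2.906 m/s; Re = 2.009e+05; ε/D = 0.000484; Haaland → f = 0.01855; ΔP_B = f(L/D)(ρV²/2) = 1.024e+04 Pa.
ΔP_A/ΔP_B = 1457/1.024e+04 = 0.142.

ΔP_A/ΔP_B ≈ 0.142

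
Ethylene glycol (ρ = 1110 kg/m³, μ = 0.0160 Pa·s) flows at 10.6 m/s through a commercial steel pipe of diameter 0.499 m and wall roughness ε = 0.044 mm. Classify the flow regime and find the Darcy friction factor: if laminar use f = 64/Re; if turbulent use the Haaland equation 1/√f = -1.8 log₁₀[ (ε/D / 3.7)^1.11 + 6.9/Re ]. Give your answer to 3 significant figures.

f ≈ 0.0147

Re = ρVD/μ = 1110·10.6·0.499/0.016 = 3.67e+05.
Re > 4000 → turbulent. ε/D = 4.4e-05/0.499 = 8.82e-05; Haaland: 1/√f = -1.8 log₁₀[7.39e-06 + 1.88e-05] = 8.247, so f = 0.0147.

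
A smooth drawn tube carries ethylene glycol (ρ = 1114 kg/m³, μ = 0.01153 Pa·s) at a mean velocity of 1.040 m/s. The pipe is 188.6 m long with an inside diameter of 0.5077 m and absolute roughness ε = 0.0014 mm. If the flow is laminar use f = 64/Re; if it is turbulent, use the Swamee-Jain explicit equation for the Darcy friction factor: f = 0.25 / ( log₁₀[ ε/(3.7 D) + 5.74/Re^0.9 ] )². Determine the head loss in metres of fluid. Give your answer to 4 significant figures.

h_f ≈ 0.4235 m

Reynolds number Re = ρVD/μ = 1114 · 1.04 · 0.5077 / 0.0115 = 5.101e+04.
Re > 4000 → turbulent. Relative roughness ε/D = 1.4e-06/0.5077 = 2.76e-06. Swamee-Jain: f = 0.25/(log₁₀[2.76e-06/3.7 + 5.74/5.101e+04^0.9])² = 0.25/(log₁₀[7.45e-07 + 0.000333])² = 0.25/(-3.477)² = 0.02068.
Darcy-Weisbach: ΔP = f(L/D)(ρV²/2) = 0.02068·(188.6/0.5077)·(1114·1.04²/2) = 0.02068·371.5·602.5 = 4628 Pa.
Head loss h_f = ΔP/(ρg) = 4628/(1114·9.81) = 0.4235 m.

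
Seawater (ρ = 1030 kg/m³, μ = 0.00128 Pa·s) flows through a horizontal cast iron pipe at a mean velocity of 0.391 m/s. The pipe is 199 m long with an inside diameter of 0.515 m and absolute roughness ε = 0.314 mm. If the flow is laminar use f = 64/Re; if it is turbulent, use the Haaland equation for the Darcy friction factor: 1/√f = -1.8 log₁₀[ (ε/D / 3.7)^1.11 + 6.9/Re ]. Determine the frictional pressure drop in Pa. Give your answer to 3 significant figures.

ΔP ≈ 594 Pa

Reynolds number Re = ρVD/μ = 1030 · 0.391 · 0.515 / 0.00128 = 1.62e+05.
Re > 4000 → turbulent. Relative roughness ε/D = 0.000314/0.515 = 0.00061. Haaland: 1/√f = -1.8 log₁₀[(0.00061/3.7)^1.11 + 6.9/1.62e+05] = -1.8 log₁₀[6.32e-05 + 4.26e-05] = 7.156, so f = 0.01953.
Darcy-Weisbach: ΔP = f(L/D)(ρV²/2) = 0.01953·(199/0.515)·(1030·0.391²/2) = 0.01953·386.4·78.73 = 594.1 Pa.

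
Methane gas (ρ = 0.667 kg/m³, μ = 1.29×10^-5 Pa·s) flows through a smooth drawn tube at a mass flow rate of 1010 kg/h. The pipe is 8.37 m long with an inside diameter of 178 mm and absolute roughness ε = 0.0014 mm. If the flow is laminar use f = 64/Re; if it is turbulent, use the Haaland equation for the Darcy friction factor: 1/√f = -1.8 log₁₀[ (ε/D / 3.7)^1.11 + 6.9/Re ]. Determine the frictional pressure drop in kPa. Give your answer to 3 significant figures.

ṁ = 1010 kg/h = 1010/3600 = 0.2806 kg/s.
A = πD²/4 = π(0.178)²/4 = 0.02488 m²; mean velocity V = ṁ/(ρA) = 0.2806/(0.667 · 0.02488) = 16.9 m/s.
Reynolds number Re = ρVD/μ = 0.667 · 16.9 · 0.178 / 1.29e-05 = 1.556e+05.
Re > 4000 → turbulent. Relative roughness ε/D = 1.4e-06/0.178 = 7.87e-06. Haaland: 1/√f = -1.8 log₁₀[(7.87e-06/3.7)^1.11 + 6.9/1.556e+05] = -1.8 log₁₀[5.05e-07 + 4.44e-05] = 7.827, so f = 0.01632.
Darcy-Weisbach: ΔP = f(L/D)(ρV²/2) = 0.01632·(8.37/0.178)·(0.667·16.9²/2) = 0.01632·47.02·95.28 = 73.14 Pa.
ΔP = 73.14 Pa = 0.0731 kPa.

ΔP ≈ 0.0731 kPa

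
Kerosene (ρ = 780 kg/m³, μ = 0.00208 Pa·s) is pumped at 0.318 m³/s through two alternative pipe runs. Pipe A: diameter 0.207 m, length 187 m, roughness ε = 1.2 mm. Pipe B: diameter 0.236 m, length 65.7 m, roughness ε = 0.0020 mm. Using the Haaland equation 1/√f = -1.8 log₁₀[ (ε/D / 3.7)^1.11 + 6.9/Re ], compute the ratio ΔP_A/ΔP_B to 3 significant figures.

Pipe A: V = Q/A = 0.318/0.03365 = 9.449 m/s; Re = 7.335e+05; ε/D = 0.0058; Haaland → f = 0.03195; ΔP_A = f(L/D)(ρV²/2) = 1.005e+06 Pa.
Pipe B: V = Q/A = 0.318/0.04374 = 7.27 m/s; Re = 6.434e+05; ε/D = 8.47e-06; Haaland → f = 0.01261; ΔP_B = f(L/D)(ρV²/2) = 7.234e+04 Pa.
ΔP_A/ΔP_B = 1.005e+06/7.234e+04 = 13.9.

ΔP_A/ΔP_B ≈ 13.9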